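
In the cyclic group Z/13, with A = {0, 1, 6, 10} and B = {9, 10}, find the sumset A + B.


Work in Z/13Z: reduce every sum a + b modulo 13.
Enumerate all 8 pairs:
a = 0: 0+9=9, 0+10=10
a = 1: 1+9=10, 1+10=11
a = 6: 6+9=2, 6+10=3
a = 10: 10+9=6, 10+10=7
Distinct residues collected: {2, 3, 6, 7, 9, 10, 11}
|A + B| = 7 (out of 13 total residues).

A + B = {2, 3, 6, 7, 9, 10, 11}


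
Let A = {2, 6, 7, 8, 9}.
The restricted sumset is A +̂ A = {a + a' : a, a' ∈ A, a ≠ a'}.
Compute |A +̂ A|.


Restricted sumset: A +̂ A = {a + a' : a ∈ A, a' ∈ A, a ≠ a'}.
Equivalently, take A + A and drop any sum 2a that is achievable ONLY as a + a for a ∈ A (i.e. sums representable only with equal summands).
Enumerate pairs (a, a') with a < a' (symmetric, so each unordered pair gives one sum; this covers all a ≠ a'):
  2 + 6 = 8
  2 + 7 = 9
  2 + 8 = 10
  2 + 9 = 11
  6 + 7 = 13
  6 + 8 = 14
  6 + 9 = 15
  7 + 8 = 15
  7 + 9 = 16
  8 + 9 = 17
Collected distinct sums: {8, 9, 10, 11, 13, 14, 15, 16, 17}
|A +̂ A| = 9
(Reference bound: |A +̂ A| ≥ 2|A| - 3 for |A| ≥ 2, with |A| = 5 giving ≥ 7.)

|A +̂ A| = 9


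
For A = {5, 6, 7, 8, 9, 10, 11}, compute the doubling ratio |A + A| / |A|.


|A| = 7.
Compute A + A by enumerating all 49 pairs.
A + A = {10, 11, 12, 13, 14, 15, 16, 17, 18, 19, 20, 21, 22}, so |A + A| = 13.
K = |A + A| / |A| = 13/7 (already in lowest terms) ≈ 1.8571.
Reference: AP of size 7 gives K = 13/7 ≈ 1.8571; a fully generic set of size 7 gives K ≈ 4.0000.

|A| = 7, |A + A| = 13, K = 13/7.


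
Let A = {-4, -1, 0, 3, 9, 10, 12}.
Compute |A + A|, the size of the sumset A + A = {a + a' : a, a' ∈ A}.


A + A = {a + a' : a, a' ∈ A}; |A| = 7.
General bounds: 2|A| - 1 ≤ |A + A| ≤ |A|(|A|+1)/2, i.e. 13 ≤ |A + A| ≤ 28.
Lower bound 2|A|-1 is attained iff A is an arithmetic progression.
Enumerate sums a + a' for a ≤ a' (symmetric, so this suffices):
a = -4: -4+-4=-8, -4+-1=-5, -4+0=-4, -4+3=-1, -4+9=5, -4+10=6, -4+12=8
a = -1: -1+-1=-2, -1+0=-1, -1+3=2, -1+9=8, -1+10=9, -1+12=11
a = 0: 0+0=0, 0+3=3, 0+9=9, 0+10=10, 0+12=12
a = 3: 3+3=6, 3+9=12, 3+10=13, 3+12=15
a = 9: 9+9=18, 9+10=19, 9+12=21
a = 10: 10+10=20, 10+12=22
a = 12: 12+12=24
Distinct sums: {-8, -5, -4, -2, -1, 0, 2, 3, 5, 6, 8, 9, 10, 11, 12, 13, 15, 18, 19, 20, 21, 22, 24}
|A + A| = 23

|A + A| = 23


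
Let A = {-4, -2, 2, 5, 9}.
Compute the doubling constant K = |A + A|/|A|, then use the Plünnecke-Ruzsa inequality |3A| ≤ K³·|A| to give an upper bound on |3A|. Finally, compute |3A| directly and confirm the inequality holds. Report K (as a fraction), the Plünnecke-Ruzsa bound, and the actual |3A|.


|A| = 5.
Step 1: Compute A + A by enumerating all 25 pairs.
A + A = {-8, -6, -4, -2, 0, 1, 3, 4, 5, 7, 10, 11, 14, 18}, so |A + A| = 14.
Step 2: Doubling constant K = |A + A|/|A| = 14/5 = 14/5 ≈ 2.8000.
Step 3: Plünnecke-Ruzsa gives |3A| ≤ K³·|A| = (2.8000)³ · 5 ≈ 109.7600.
Step 4: Compute 3A = A + A + A directly by enumerating all triples (a,b,c) ∈ A³; |3A| = 27.
Step 5: Check 27 ≤ 109.7600? Yes ✓.

K = 14/5, Plünnecke-Ruzsa bound K³|A| ≈ 109.7600, |3A| = 27, inequality holds.


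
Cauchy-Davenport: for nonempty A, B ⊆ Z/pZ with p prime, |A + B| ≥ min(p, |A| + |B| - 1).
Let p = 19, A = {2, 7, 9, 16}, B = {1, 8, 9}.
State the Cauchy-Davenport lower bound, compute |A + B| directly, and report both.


Cauchy-Davenport: |A + B| ≥ min(p, |A| + |B| - 1) for A, B nonempty in Z/pZ.
|A| = 4, |B| = 3, p = 19.
CD lower bound = min(19, 4 + 3 - 1) = min(19, 6) = 6.
Compute A + B mod 19 directly:
a = 2: 2+1=3, 2+8=10, 2+9=11
a = 7: 7+1=8, 7+8=15, 7+9=16
a = 9: 9+1=10, 9+8=17, 9+9=18
a = 16: 16+1=17, 16+8=5, 16+9=6
A + B = {3, 5, 6, 8, 10, 11, 15, 16, 17, 18}, so |A + B| = 10.
Verify: 10 ≥ 6? Yes ✓.

CD lower bound = 6, actual |A + B| = 10.


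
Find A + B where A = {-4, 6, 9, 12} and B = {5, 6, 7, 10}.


A + B = {a + b : a ∈ A, b ∈ B}.
Enumerate all |A|·|B| = 4·4 = 16 pairs (a, b) and collect distinct sums.
a = -4: -4+5=1, -4+6=2, -4+7=3, -4+10=6
a = 6: 6+5=11, 6+6=12, 6+7=13, 6+10=16
a = 9: 9+5=14, 9+6=15, 9+7=16, 9+10=19
a = 12: 12+5=17, 12+6=18, 12+7=19, 12+10=22
Collecting distinct sums: A + B = {1, 2, 3, 6, 11, 12, 13, 14, 15, 16, 17, 18, 19, 22}
|A + B| = 14

A + B = {1, 2, 3, 6, 11, 12, 13, 14, 15, 16, 17, 18, 19, 22}


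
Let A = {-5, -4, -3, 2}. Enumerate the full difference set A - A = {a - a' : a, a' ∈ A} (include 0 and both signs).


A - A = {a - a' : a, a' ∈ A}.
Compute a - a' for each ordered pair (a, a'):
a = -5: -5--5=0, -5--4=-1, -5--3=-2, -5-2=-7
a = -4: -4--5=1, -4--4=0, -4--3=-1, -4-2=-6
a = -3: -3--5=2, -3--4=1, -3--3=0, -3-2=-5
a = 2: 2--5=7, 2--4=6, 2--3=5, 2-2=0
Collecting distinct values (and noting 0 appears from a-a):
A - A = {-7, -6, -5, -2, -1, 0, 1, 2, 5, 6, 7}
|A - A| = 11

A - A = {-7, -6, -5, -2, -1, 0, 1, 2, 5, 6, 7}


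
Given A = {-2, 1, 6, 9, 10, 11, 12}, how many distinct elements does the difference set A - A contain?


A - A = {a - a' : a, a' ∈ A}; |A| = 7.
Bounds: 2|A|-1 ≤ |A - A| ≤ |A|² - |A| + 1, i.e. 13 ≤ |A - A| ≤ 43.
Note: 0 ∈ A - A always (from a - a). The set is symmetric: if d ∈ A - A then -d ∈ A - A.
Enumerate nonzero differences d = a - a' with a > a' (then include -d):
Positive differences: {1, 2, 3, 4, 5, 6, 8, 9, 10, 11, 12, 13, 14}
Full difference set: {0} ∪ (positive diffs) ∪ (negative diffs).
|A - A| = 1 + 2·13 = 27 (matches direct enumeration: 27).

|A - A| = 27


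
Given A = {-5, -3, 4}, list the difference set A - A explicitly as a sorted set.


A - A = {a - a' : a, a' ∈ A}.
Compute a - a' for each ordered pair (a, a'):
a = -5: -5--5=0, -5--3=-2, -5-4=-9
a = -3: -3--5=2, -3--3=0, -3-4=-7
a = 4: 4--5=9, 4--3=7, 4-4=0
Collecting distinct values (and noting 0 appears from a-a):
A - A = {-9, -7, -2, 0, 2, 7, 9}
|A - A| = 7

A - A = {-9, -7, -2, 0, 2, 7, 9}


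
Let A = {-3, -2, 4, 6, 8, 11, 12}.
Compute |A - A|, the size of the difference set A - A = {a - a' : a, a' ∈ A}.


A - A = {a - a' : a, a' ∈ A}; |A| = 7.
Bounds: 2|A|-1 ≤ |A - A| ≤ |A|² - |A| + 1, i.e. 13 ≤ |A - A| ≤ 43.
Note: 0 ∈ A - A always (from a - a). The set is symmetric: if d ∈ A - A then -d ∈ A - A.
Enumerate nonzero differences d = a - a' with a > a' (then include -d):
Positive differences: {1, 2, 3, 4, 5, 6, 7, 8, 9, 10, 11, 13, 14, 15}
Full difference set: {0} ∪ (positive diffs) ∪ (negative diffs).
|A - A| = 1 + 2·14 = 29 (matches direct enumeration: 29).

|A - A| = 29


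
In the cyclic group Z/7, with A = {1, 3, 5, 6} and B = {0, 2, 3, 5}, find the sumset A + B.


Work in Z/7Z: reduce every sum a + b modulo 7.
Enumerate all 16 pairs:
a = 1: 1+0=1, 1+2=3, 1+3=4, 1+5=6
a = 3: 3+0=3, 3+2=5, 3+3=6, 3+5=1
a = 5: 5+0=5, 5+2=0, 5+3=1, 5+5=3
a = 6: 6+0=6, 6+2=1, 6+3=2, 6+5=4
Distinct residues collected: {0, 1, 2, 3, 4, 5, 6}
|A + B| = 7 (out of 7 total residues).

A + B = {0, 1, 2, 3, 4, 5, 6}


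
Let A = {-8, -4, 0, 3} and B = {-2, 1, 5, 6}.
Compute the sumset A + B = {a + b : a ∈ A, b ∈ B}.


A + B = {a + b : a ∈ A, b ∈ B}.
Enumerate all |A|·|B| = 4·4 = 16 pairs (a, b) and collect distinct sums.
a = -8: -8+-2=-10, -8+1=-7, -8+5=-3, -8+6=-2
a = -4: -4+-2=-6, -4+1=-3, -4+5=1, -4+6=2
a = 0: 0+-2=-2, 0+1=1, 0+5=5, 0+6=6
a = 3: 3+-2=1, 3+1=4, 3+5=8, 3+6=9
Collecting distinct sums: A + B = {-10, -7, -6, -3, -2, 1, 2, 4, 5, 6, 8, 9}
|A + B| = 12

A + B = {-10, -7, -6, -3, -2, 1, 2, 4, 5, 6, 8, 9}


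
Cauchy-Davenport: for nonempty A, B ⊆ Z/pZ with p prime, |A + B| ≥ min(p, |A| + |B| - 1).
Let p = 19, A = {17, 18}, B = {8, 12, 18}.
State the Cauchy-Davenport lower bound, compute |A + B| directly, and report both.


Cauchy-Davenport: |A + B| ≥ min(p, |A| + |B| - 1) for A, B nonempty in Z/pZ.
|A| = 2, |B| = 3, p = 19.
CD lower bound = min(19, 2 + 3 - 1) = min(19, 4) = 4.
Compute A + B mod 19 directly:
a = 17: 17+8=6, 17+12=10, 17+18=16
a = 18: 18+8=7, 18+12=11, 18+18=17
A + B = {6, 7, 10, 11, 16, 17}, so |A + B| = 6.
Verify: 6 ≥ 4? Yes ✓.

CD lower bound = 4, actual |A + B| = 6.


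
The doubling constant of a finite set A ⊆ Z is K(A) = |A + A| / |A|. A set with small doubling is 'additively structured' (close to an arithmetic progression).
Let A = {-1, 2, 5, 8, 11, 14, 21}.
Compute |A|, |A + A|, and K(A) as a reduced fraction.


|A| = 7.
Compute A + A by enumerating all 49 pairs.
A + A = {-2, 1, 4, 7, 10, 13, 16, 19, 20, 22, 23, 25, 26, 28, 29, 32, 35, 42}, so |A + A| = 18.
K = |A + A| / |A| = 18/7 (already in lowest terms) ≈ 2.5714.
Reference: AP of size 7 gives K = 13/7 ≈ 1.8571; a fully generic set of size 7 gives K ≈ 4.0000.

|A| = 7, |A + A| = 18, K = 18/7.


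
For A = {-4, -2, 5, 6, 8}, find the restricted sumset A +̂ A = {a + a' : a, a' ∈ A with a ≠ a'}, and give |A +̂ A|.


Restricted sumset: A +̂ A = {a + a' : a ∈ A, a' ∈ A, a ≠ a'}.
Equivalently, take A + A and drop any sum 2a that is achievable ONLY as a + a for a ∈ A (i.e. sums representable only with equal summands).
Enumerate pairs (a, a') with a < a' (symmetric, so each unordered pair gives one sum; this covers all a ≠ a'):
  -4 + -2 = -6
  -4 + 5 = 1
  -4 + 6 = 2
  -4 + 8 = 4
  -2 + 5 = 3
  -2 + 6 = 4
  -2 + 8 = 6
  5 + 6 = 11
  5 + 8 = 13
  6 + 8 = 14
Collected distinct sums: {-6, 1, 2, 3, 4, 6, 11, 13, 14}
|A +̂ A| = 9
(Reference bound: |A +̂ A| ≥ 2|A| - 3 for |A| ≥ 2, with |A| = 5 giving ≥ 7.)

|A +̂ A| = 9


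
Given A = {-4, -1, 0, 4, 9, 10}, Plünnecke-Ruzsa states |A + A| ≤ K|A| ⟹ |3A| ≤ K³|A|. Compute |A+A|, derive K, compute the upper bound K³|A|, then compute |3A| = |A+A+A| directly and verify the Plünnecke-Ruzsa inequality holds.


|A| = 6.
Step 1: Compute A + A by enumerating all 36 pairs.
A + A = {-8, -5, -4, -2, -1, 0, 3, 4, 5, 6, 8, 9, 10, 13, 14, 18, 19, 20}, so |A + A| = 18.
Step 2: Doubling constant K = |A + A|/|A| = 18/6 = 18/6 ≈ 3.0000.
Step 3: Plünnecke-Ruzsa gives |3A| ≤ K³·|A| = (3.0000)³ · 6 ≈ 162.0000.
Step 4: Compute 3A = A + A + A directly by enumerating all triples (a,b,c) ∈ A³; |3A| = 36.
Step 5: Check 36 ≤ 162.0000? Yes ✓.

K = 18/6, Plünnecke-Ruzsa bound K³|A| ≈ 162.0000, |3A| = 36, inequality holds.


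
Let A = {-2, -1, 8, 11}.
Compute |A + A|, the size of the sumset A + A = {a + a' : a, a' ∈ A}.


A + A = {a + a' : a, a' ∈ A}; |A| = 4.
General bounds: 2|A| - 1 ≤ |A + A| ≤ |A|(|A|+1)/2, i.e. 7 ≤ |A + A| ≤ 10.
Lower bound 2|A|-1 is attained iff A is an arithmetic progression.
Enumerate sums a + a' for a ≤ a' (symmetric, so this suffices):
a = -2: -2+-2=-4, -2+-1=-3, -2+8=6, -2+11=9
a = -1: -1+-1=-2, -1+8=7, -1+11=10
a = 8: 8+8=16, 8+11=19
a = 11: 11+11=22
Distinct sums: {-4, -3, -2, 6, 7, 9, 10, 16, 19, 22}
|A + A| = 10

|A + A| = 10


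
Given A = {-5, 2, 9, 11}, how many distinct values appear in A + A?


A + A = {a + a' : a, a' ∈ A}; |A| = 4.
General bounds: 2|A| - 1 ≤ |A + A| ≤ |A|(|A|+1)/2, i.e. 7 ≤ |A + A| ≤ 10.
Lower bound 2|A|-1 is attained iff A is an arithmetic progression.
Enumerate sums a + a' for a ≤ a' (symmetric, so this suffices):
a = -5: -5+-5=-10, -5+2=-3, -5+9=4, -5+11=6
a = 2: 2+2=4, 2+9=11, 2+11=13
a = 9: 9+9=18, 9+11=20
a = 11: 11+11=22
Distinct sums: {-10, -3, 4, 6, 11, 13, 18, 20, 22}
|A + A| = 9

|A + A| = 9


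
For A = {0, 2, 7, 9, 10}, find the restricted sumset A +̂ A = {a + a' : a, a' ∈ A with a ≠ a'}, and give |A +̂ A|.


Restricted sumset: A +̂ A = {a + a' : a ∈ A, a' ∈ A, a ≠ a'}.
Equivalently, take A + A and drop any sum 2a that is achievable ONLY as a + a for a ∈ A (i.e. sums representable only with equal summands).
Enumerate pairs (a, a') with a < a' (symmetric, so each unordered pair gives one sum; this covers all a ≠ a'):
  0 + 2 = 2
  0 + 7 = 7
  0 + 9 = 9
  0 + 10 = 10
  2 + 7 = 9
  2 + 9 = 11
  2 + 10 = 12
  7 + 9 = 16
  7 + 10 = 17
  9 + 10 = 19
Collected distinct sums: {2, 7, 9, 10, 11, 12, 16, 17, 19}
|A +̂ A| = 9
(Reference bound: |A +̂ A| ≥ 2|A| - 3 for |A| ≥ 2, with |A| = 5 giving ≥ 7.)

|A +̂ A| = 9


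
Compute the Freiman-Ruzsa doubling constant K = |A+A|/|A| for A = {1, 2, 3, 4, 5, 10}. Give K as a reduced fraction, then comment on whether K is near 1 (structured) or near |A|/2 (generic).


|A| = 6.
Compute A + A by enumerating all 36 pairs.
A + A = {2, 3, 4, 5, 6, 7, 8, 9, 10, 11, 12, 13, 14, 15, 20}, so |A + A| = 15.
K = |A + A| / |A| = 15/6 = 5/2 ≈ 2.5000.
Reference: AP of size 6 gives K = 11/6 ≈ 1.8333; a fully generic set of size 6 gives K ≈ 3.5000.

|A| = 6, |A + A| = 15, K = 15/6 = 5/2.


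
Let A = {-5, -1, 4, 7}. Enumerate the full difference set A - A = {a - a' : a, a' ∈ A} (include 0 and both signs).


A - A = {a - a' : a, a' ∈ A}.
Compute a - a' for each ordered pair (a, a'):
a = -5: -5--5=0, -5--1=-4, -5-4=-9, -5-7=-12
a = -1: -1--5=4, -1--1=0, -1-4=-5, -1-7=-8
a = 4: 4--5=9, 4--1=5, 4-4=0, 4-7=-3
a = 7: 7--5=12, 7--1=8, 7-4=3, 7-7=0
Collecting distinct values (and noting 0 appears from a-a):
A - A = {-12, -9, -8, -5, -4, -3, 0, 3, 4, 5, 8, 9, 12}
|A - A| = 13

A - A = {-12, -9, -8, -5, -4, -3, 0, 3, 4, 5, 8, 9, 12}


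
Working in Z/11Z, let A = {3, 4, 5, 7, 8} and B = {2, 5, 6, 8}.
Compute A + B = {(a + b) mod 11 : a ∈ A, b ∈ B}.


Work in Z/11Z: reduce every sum a + b modulo 11.
Enumerate all 20 pairs:
a = 3: 3+2=5, 3+5=8, 3+6=9, 3+8=0
a = 4: 4+2=6, 4+5=9, 4+6=10, 4+8=1
a = 5: 5+2=7, 5+5=10, 5+6=0, 5+8=2
a = 7: 7+2=9, 7+5=1, 7+6=2, 7+8=4
a = 8: 8+2=10, 8+5=2, 8+6=3, 8+8=5
Distinct residues collected: {0, 1, 2, 3, 4, 5, 6, 7, 8, 9, 10}
|A + B| = 11 (out of 11 total residues).

A + B = {0, 1, 2, 3, 4, 5, 6, 7, 8, 9, 10}


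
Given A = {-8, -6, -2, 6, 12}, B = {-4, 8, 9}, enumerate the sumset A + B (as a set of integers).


A + B = {a + b : a ∈ A, b ∈ B}.
Enumerate all |A|·|B| = 5·3 = 15 pairs (a, b) and collect distinct sums.
a = -8: -8+-4=-12, -8+8=0, -8+9=1
a = -6: -6+-4=-10, -6+8=2, -6+9=3
a = -2: -2+-4=-6, -2+8=6, -2+9=7
a = 6: 6+-4=2, 6+8=14, 6+9=15
a = 12: 12+-4=8, 12+8=20, 12+9=21
Collecting distinct sums: A + B = {-12, -10, -6, 0, 1, 2, 3, 6, 7, 8, 14, 15, 20, 21}
|A + B| = 14

A + B = {-12, -10, -6, 0, 1, 2, 3, 6, 7, 8, 14, 15, 20, 21}


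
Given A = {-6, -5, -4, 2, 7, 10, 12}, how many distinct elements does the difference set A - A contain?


A - A = {a - a' : a, a' ∈ A}; |A| = 7.
Bounds: 2|A|-1 ≤ |A - A| ≤ |A|² - |A| + 1, i.e. 13 ≤ |A - A| ≤ 43.
Note: 0 ∈ A - A always (from a - a). The set is symmetric: if d ∈ A - A then -d ∈ A - A.
Enumerate nonzero differences d = a - a' with a > a' (then include -d):
Positive differences: {1, 2, 3, 5, 6, 7, 8, 10, 11, 12, 13, 14, 15, 16, 17, 18}
Full difference set: {0} ∪ (positive diffs) ∪ (negative diffs).
|A - A| = 1 + 2·16 = 33 (matches direct enumeration: 33).

|A - A| = 33


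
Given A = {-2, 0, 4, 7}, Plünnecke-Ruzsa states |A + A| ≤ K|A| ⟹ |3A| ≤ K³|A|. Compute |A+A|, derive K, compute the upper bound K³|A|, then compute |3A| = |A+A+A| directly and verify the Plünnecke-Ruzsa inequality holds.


|A| = 4.
Step 1: Compute A + A by enumerating all 16 pairs.
A + A = {-4, -2, 0, 2, 4, 5, 7, 8, 11, 14}, so |A + A| = 10.
Step 2: Doubling constant K = |A + A|/|A| = 10/4 = 10/4 ≈ 2.5000.
Step 3: Plünnecke-Ruzsa gives |3A| ≤ K³·|A| = (2.5000)³ · 4 ≈ 62.5000.
Step 4: Compute 3A = A + A + A directly by enumerating all triples (a,b,c) ∈ A³; |3A| = 18.
Step 5: Check 18 ≤ 62.5000? Yes ✓.

K = 10/4, Plünnecke-Ruzsa bound K³|A| ≈ 62.5000, |3A| = 18, inequality holds.


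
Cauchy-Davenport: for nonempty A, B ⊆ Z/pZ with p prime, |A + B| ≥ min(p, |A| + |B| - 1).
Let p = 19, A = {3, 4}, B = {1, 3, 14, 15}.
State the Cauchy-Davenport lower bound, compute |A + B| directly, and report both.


Cauchy-Davenport: |A + B| ≥ min(p, |A| + |B| - 1) for A, B nonempty in Z/pZ.
|A| = 2, |B| = 4, p = 19.
CD lower bound = min(19, 2 + 4 - 1) = min(19, 5) = 5.
Compute A + B mod 19 directly:
a = 3: 3+1=4, 3+3=6, 3+14=17, 3+15=18
a = 4: 4+1=5, 4+3=7, 4+14=18, 4+15=0
A + B = {0, 4, 5, 6, 7, 17, 18}, so |A + B| = 7.
Verify: 7 ≥ 5? Yes ✓.

CD lower bound = 5, actual |A + B| = 7.


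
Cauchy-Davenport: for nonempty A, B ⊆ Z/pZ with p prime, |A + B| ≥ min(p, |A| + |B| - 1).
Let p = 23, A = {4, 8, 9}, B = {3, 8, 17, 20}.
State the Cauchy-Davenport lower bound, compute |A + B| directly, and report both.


Cauchy-Davenport: |A + B| ≥ min(p, |A| + |B| - 1) for A, B nonempty in Z/pZ.
|A| = 3, |B| = 4, p = 23.
CD lower bound = min(23, 3 + 4 - 1) = min(23, 6) = 6.
Compute A + B mod 23 directly:
a = 4: 4+3=7, 4+8=12, 4+17=21, 4+20=1
a = 8: 8+3=11, 8+8=16, 8+17=2, 8+20=5
a = 9: 9+3=12, 9+8=17, 9+17=3, 9+20=6
A + B = {1, 2, 3, 5, 6, 7, 11, 12, 16, 17, 21}, so |A + B| = 11.
Verify: 11 ≥ 6? Yes ✓.

CD lower bound = 6, actual |A + B| = 11.


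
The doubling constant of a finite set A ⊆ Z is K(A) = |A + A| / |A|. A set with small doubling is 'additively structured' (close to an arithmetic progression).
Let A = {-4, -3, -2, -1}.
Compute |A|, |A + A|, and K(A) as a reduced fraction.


|A| = 4.
Compute A + A by enumerating all 16 pairs.
A + A = {-8, -7, -6, -5, -4, -3, -2}, so |A + A| = 7.
K = |A + A| / |A| = 7/4 (already in lowest terms) ≈ 1.7500.
Reference: AP of size 4 gives K = 7/4 ≈ 1.7500; a fully generic set of size 4 gives K ≈ 2.5000.

|A| = 4, |A + A| = 7, K = 7/4.


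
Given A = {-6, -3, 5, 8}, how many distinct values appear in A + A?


A + A = {a + a' : a, a' ∈ A}; |A| = 4.
General bounds: 2|A| - 1 ≤ |A + A| ≤ |A|(|A|+1)/2, i.e. 7 ≤ |A + A| ≤ 10.
Lower bound 2|A|-1 is attained iff A is an arithmetic progression.
Enumerate sums a + a' for a ≤ a' (symmetric, so this suffices):
a = -6: -6+-6=-12, -6+-3=-9, -6+5=-1, -6+8=2
a = -3: -3+-3=-6, -3+5=2, -3+8=5
a = 5: 5+5=10, 5+8=13
a = 8: 8+8=16
Distinct sums: {-12, -9, -6, -1, 2, 5, 10, 13, 16}
|A + A| = 9

|A + A| = 9


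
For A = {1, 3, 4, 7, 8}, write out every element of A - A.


A - A = {a - a' : a, a' ∈ A}.
Compute a - a' for each ordered pair (a, a'):
a = 1: 1-1=0, 1-3=-2, 1-4=-3, 1-7=-6, 1-8=-7
a = 3: 3-1=2, 3-3=0, 3-4=-1, 3-7=-4, 3-8=-5
a = 4: 4-1=3, 4-3=1, 4-4=0, 4-7=-3, 4-8=-4
a = 7: 7-1=6, 7-3=4, 7-4=3, 7-7=0, 7-8=-1
a = 8: 8-1=7, 8-3=5, 8-4=4, 8-7=1, 8-8=0
Collecting distinct values (and noting 0 appears from a-a):
A - A = {-7, -6, -5, -4, -3, -2, -1, 0, 1, 2, 3, 4, 5, 6, 7}
|A - A| = 15

A - A = {-7, -6, -5, -4, -3, -2, -1, 0, 1, 2, 3, 4, 5, 6, 7}


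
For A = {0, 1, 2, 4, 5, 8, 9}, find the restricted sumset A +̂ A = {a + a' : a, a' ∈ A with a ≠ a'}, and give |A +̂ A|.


Restricted sumset: A +̂ A = {a + a' : a ∈ A, a' ∈ A, a ≠ a'}.
Equivalently, take A + A and drop any sum 2a that is achievable ONLY as a + a for a ∈ A (i.e. sums representable only with equal summands).
Enumerate pairs (a, a') with a < a' (symmetric, so each unordered pair gives one sum; this covers all a ≠ a'):
  0 + 1 = 1
  0 + 2 = 2
  0 + 4 = 4
  0 + 5 = 5
  0 + 8 = 8
  0 + 9 = 9
  1 + 2 = 3
  1 + 4 = 5
  1 + 5 = 6
  1 + 8 = 9
  1 + 9 = 10
  2 + 4 = 6
  2 + 5 = 7
  2 + 8 = 10
  2 + 9 = 11
  4 + 5 = 9
  4 + 8 = 12
  4 + 9 = 13
  5 + 8 = 13
  5 + 9 = 14
  8 + 9 = 17
Collected distinct sums: {1, 2, 3, 4, 5, 6, 7, 8, 9, 10, 11, 12, 13, 14, 17}
|A +̂ A| = 15
(Reference bound: |A +̂ A| ≥ 2|A| - 3 for |A| ≥ 2, with |A| = 7 giving ≥ 11.)

|A +̂ A| = 15


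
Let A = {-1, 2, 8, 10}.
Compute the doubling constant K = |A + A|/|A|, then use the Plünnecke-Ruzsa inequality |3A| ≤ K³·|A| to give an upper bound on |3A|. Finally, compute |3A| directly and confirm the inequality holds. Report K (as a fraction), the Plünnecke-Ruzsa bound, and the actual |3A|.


|A| = 4.
Step 1: Compute A + A by enumerating all 16 pairs.
A + A = {-2, 1, 4, 7, 9, 10, 12, 16, 18, 20}, so |A + A| = 10.
Step 2: Doubling constant K = |A + A|/|A| = 10/4 = 10/4 ≈ 2.5000.
Step 3: Plünnecke-Ruzsa gives |3A| ≤ K³·|A| = (2.5000)³ · 4 ≈ 62.5000.
Step 4: Compute 3A = A + A + A directly by enumerating all triples (a,b,c) ∈ A³; |3A| = 19.
Step 5: Check 19 ≤ 62.5000? Yes ✓.

K = 10/4, Plünnecke-Ruzsa bound K³|A| ≈ 62.5000, |3A| = 19, inequality holds.


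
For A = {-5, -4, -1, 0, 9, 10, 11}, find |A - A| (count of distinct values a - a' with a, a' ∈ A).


A - A = {a - a' : a, a' ∈ A}; |A| = 7.
Bounds: 2|A|-1 ≤ |A - A| ≤ |A|² - |A| + 1, i.e. 13 ≤ |A - A| ≤ 43.
Note: 0 ∈ A - A always (from a - a). The set is symmetric: if d ∈ A - A then -d ∈ A - A.
Enumerate nonzero differences d = a - a' with a > a' (then include -d):
Positive differences: {1, 2, 3, 4, 5, 9, 10, 11, 12, 13, 14, 15, 16}
Full difference set: {0} ∪ (positive diffs) ∪ (negative diffs).
|A - A| = 1 + 2·13 = 27 (matches direct enumeration: 27).

|A - A| = 27


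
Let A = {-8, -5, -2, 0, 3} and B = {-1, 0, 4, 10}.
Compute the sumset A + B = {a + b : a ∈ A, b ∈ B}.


A + B = {a + b : a ∈ A, b ∈ B}.
Enumerate all |A|·|B| = 5·4 = 20 pairs (a, b) and collect distinct sums.
a = -8: -8+-1=-9, -8+0=-8, -8+4=-4, -8+10=2
a = -5: -5+-1=-6, -5+0=-5, -5+4=-1, -5+10=5
a = -2: -2+-1=-3, -2+0=-2, -2+4=2, -2+10=8
a = 0: 0+-1=-1, 0+0=0, 0+4=4, 0+10=10
a = 3: 3+-1=2, 3+0=3, 3+4=7, 3+10=13
Collecting distinct sums: A + B = {-9, -8, -6, -5, -4, -3, -2, -1, 0, 2, 3, 4, 5, 7, 8, 10, 13}
|A + B| = 17

A + B = {-9, -8, -6, -5, -4, -3, -2, -1, 0, 2, 3, 4, 5, 7, 8, 10, 13}


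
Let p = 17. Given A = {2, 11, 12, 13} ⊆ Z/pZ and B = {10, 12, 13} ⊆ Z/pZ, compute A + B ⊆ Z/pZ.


Work in Z/17Z: reduce every sum a + b modulo 17.
Enumerate all 12 pairs:
a = 2: 2+10=12, 2+12=14, 2+13=15
a = 11: 11+10=4, 11+12=6, 11+13=7
a = 12: 12+10=5, 12+12=7, 12+13=8
a = 13: 13+10=6, 13+12=8, 13+13=9
Distinct residues collected: {4, 5, 6, 7, 8, 9, 12, 14, 15}
|A + B| = 9 (out of 17 total residues).

A + B = {4, 5, 6, 7, 8, 9, 12, 14, 15}


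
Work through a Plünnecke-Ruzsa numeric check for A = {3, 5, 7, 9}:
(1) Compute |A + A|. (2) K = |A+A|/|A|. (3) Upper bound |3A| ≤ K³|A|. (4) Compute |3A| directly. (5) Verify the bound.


|A| = 4.
Step 1: Compute A + A by enumerating all 16 pairs.
A + A = {6, 8, 10, 12, 14, 16, 18}, so |A + A| = 7.
Step 2: Doubling constant K = |A + A|/|A| = 7/4 = 7/4 ≈ 1.7500.
Step 3: Plünnecke-Ruzsa gives |3A| ≤ K³·|A| = (1.7500)³ · 4 ≈ 21.4375.
Step 4: Compute 3A = A + A + A directly by enumerating all triples (a,b,c) ∈ A³; |3A| = 10.
Step 5: Check 10 ≤ 21.4375? Yes ✓.

K = 7/4, Plünnecke-Ruzsa bound K³|A| ≈ 21.4375, |3A| = 10, inequality holds.


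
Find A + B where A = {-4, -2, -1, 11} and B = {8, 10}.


A + B = {a + b : a ∈ A, b ∈ B}.
Enumerate all |A|·|B| = 4·2 = 8 pairs (a, b) and collect distinct sums.
a = -4: -4+8=4, -4+10=6
a = -2: -2+8=6, -2+10=8
a = -1: -1+8=7, -1+10=9
a = 11: 11+8=19, 11+10=21
Collecting distinct sums: A + B = {4, 6, 7, 8, 9, 19, 21}
|A + B| = 7

A + B = {4, 6, 7, 8, 9, 19, 21}


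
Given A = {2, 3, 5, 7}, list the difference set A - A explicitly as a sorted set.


A - A = {a - a' : a, a' ∈ A}.
Compute a - a' for each ordered pair (a, a'):
a = 2: 2-2=0, 2-3=-1, 2-5=-3, 2-7=-5
a = 3: 3-2=1, 3-3=0, 3-5=-2, 3-7=-4
a = 5: 5-2=3, 5-3=2, 5-5=0, 5-7=-2
a = 7: 7-2=5, 7-3=4, 7-5=2, 7-7=0
Collecting distinct values (and noting 0 appears from a-a):
A - A = {-5, -4, -3, -2, -1, 0, 1, 2, 3, 4, 5}
|A - A| = 11

A - A = {-5, -4, -3, -2, -1, 0, 1, 2, 3, 4, 5}


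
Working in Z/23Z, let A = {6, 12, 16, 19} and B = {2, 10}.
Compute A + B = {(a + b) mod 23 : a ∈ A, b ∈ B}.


Work in Z/23Z: reduce every sum a + b modulo 23.
Enumerate all 8 pairs:
a = 6: 6+2=8, 6+10=16
a = 12: 12+2=14, 12+10=22
a = 16: 16+2=18, 16+10=3
a = 19: 19+2=21, 19+10=6
Distinct residues collected: {3, 6, 8, 14, 16, 18, 21, 22}
|A + B| = 8 (out of 23 total residues).

A + B = {3, 6, 8, 14, 16, 18, 21, 22}


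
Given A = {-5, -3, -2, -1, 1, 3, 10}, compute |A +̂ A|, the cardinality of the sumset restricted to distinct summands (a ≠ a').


Restricted sumset: A +̂ A = {a + a' : a ∈ A, a' ∈ A, a ≠ a'}.
Equivalently, take A + A and drop any sum 2a that is achievable ONLY as a + a for a ∈ A (i.e. sums representable only with equal summands).
Enumerate pairs (a, a') with a < a' (symmetric, so each unordered pair gives one sum; this covers all a ≠ a'):
  -5 + -3 = -8
  -5 + -2 = -7
  -5 + -1 = -6
  -5 + 1 = -4
  -5 + 3 = -2
  -5 + 10 = 5
  -3 + -2 = -5
  -3 + -1 = -4
  -3 + 1 = -2
  -3 + 3 = 0
  -3 + 10 = 7
  -2 + -1 = -3
  -2 + 1 = -1
  -2 + 3 = 1
  -2 + 10 = 8
  -1 + 1 = 0
  -1 + 3 = 2
  -1 + 10 = 9
  1 + 3 = 4
  1 + 10 = 11
  3 + 10 = 13
Collected distinct sums: {-8, -7, -6, -5, -4, -3, -2, -1, 0, 1, 2, 4, 5, 7, 8, 9, 11, 13}
|A +̂ A| = 18
(Reference bound: |A +̂ A| ≥ 2|A| - 3 for |A| ≥ 2, with |A| = 7 giving ≥ 11.)

|A +̂ A| = 18


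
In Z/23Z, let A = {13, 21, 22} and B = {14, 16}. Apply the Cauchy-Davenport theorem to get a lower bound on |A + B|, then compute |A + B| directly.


Cauchy-Davenport: |A + B| ≥ min(p, |A| + |B| - 1) for A, B nonempty in Z/pZ.
|A| = 3, |B| = 2, p = 23.
CD lower bound = min(23, 3 + 2 - 1) = min(23, 4) = 4.
Compute A + B mod 23 directly:
a = 13: 13+14=4, 13+16=6
a = 21: 21+14=12, 21+16=14
a = 22: 22+14=13, 22+16=15
A + B = {4, 6, 12, 13, 14, 15}, so |A + B| = 6.
Verify: 6 ≥ 4? Yes ✓.

CD lower bound = 4, actual |A + B| = 6.


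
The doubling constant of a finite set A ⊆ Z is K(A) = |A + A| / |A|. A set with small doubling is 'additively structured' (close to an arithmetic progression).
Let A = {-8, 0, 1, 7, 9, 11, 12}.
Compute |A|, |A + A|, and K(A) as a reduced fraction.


|A| = 7.
Compute A + A by enumerating all 49 pairs.
A + A = {-16, -8, -7, -1, 0, 1, 2, 3, 4, 7, 8, 9, 10, 11, 12, 13, 14, 16, 18, 19, 20, 21, 22, 23, 24}, so |A + A| = 25.
K = |A + A| / |A| = 25/7 (already in lowest terms) ≈ 3.5714.
Reference: AP of size 7 gives K = 13/7 ≈ 1.8571; a fully generic set of size 7 gives K ≈ 4.0000.

|A| = 7, |A + A| = 25, K = 25/7.


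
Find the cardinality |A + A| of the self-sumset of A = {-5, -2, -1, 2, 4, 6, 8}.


A + A = {a + a' : a, a' ∈ A}; |A| = 7.
General bounds: 2|A| - 1 ≤ |A + A| ≤ |A|(|A|+1)/2, i.e. 13 ≤ |A + A| ≤ 28.
Lower bound 2|A|-1 is attained iff A is an arithmetic progression.
Enumerate sums a + a' for a ≤ a' (symmetric, so this suffices):
a = -5: -5+-5=-10, -5+-2=-7, -5+-1=-6, -5+2=-3, -5+4=-1, -5+6=1, -5+8=3
a = -2: -2+-2=-4, -2+-1=-3, -2+2=0, -2+4=2, -2+6=4, -2+8=6
a = -1: -1+-1=-2, -1+2=1, -1+4=3, -1+6=5, -1+8=7
a = 2: 2+2=4, 2+4=6, 2+6=8, 2+8=10
a = 4: 4+4=8, 4+6=10, 4+8=12
a = 6: 6+6=12, 6+8=14
a = 8: 8+8=16
Distinct sums: {-10, -7, -6, -4, -3, -2, -1, 0, 1, 2, 3, 4, 5, 6, 7, 8, 10, 12, 14, 16}
|A + A| = 20

|A + A| = 20


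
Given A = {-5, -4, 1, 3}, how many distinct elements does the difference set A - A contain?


A - A = {a - a' : a, a' ∈ A}; |A| = 4.
Bounds: 2|A|-1 ≤ |A - A| ≤ |A|² - |A| + 1, i.e. 7 ≤ |A - A| ≤ 13.
Note: 0 ∈ A - A always (from a - a). The set is symmetric: if d ∈ A - A then -d ∈ A - A.
Enumerate nonzero differences d = a - a' with a > a' (then include -d):
Positive differences: {1, 2, 5, 6, 7, 8}
Full difference set: {0} ∪ (positive diffs) ∪ (negative diffs).
|A - A| = 1 + 2·6 = 13 (matches direct enumeration: 13).

|A - A| = 13


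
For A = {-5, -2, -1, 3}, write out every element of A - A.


A - A = {a - a' : a, a' ∈ A}.
Compute a - a' for each ordered pair (a, a'):
a = -5: -5--5=0, -5--2=-3, -5--1=-4, -5-3=-8
a = -2: -2--5=3, -2--2=0, -2--1=-1, -2-3=-5
a = -1: -1--5=4, -1--2=1, -1--1=0, -1-3=-4
a = 3: 3--5=8, 3--2=5, 3--1=4, 3-3=0
Collecting distinct values (and noting 0 appears from a-a):
A - A = {-8, -5, -4, -3, -1, 0, 1, 3, 4, 5, 8}
|A - A| = 11

A - A = {-8, -5, -4, -3, -1, 0, 1, 3, 4, 5, 8}


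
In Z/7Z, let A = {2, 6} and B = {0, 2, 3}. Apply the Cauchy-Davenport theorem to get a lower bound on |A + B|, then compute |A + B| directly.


Cauchy-Davenport: |A + B| ≥ min(p, |A| + |B| - 1) for A, B nonempty in Z/pZ.
|A| = 2, |B| = 3, p = 7.
CD lower bound = min(7, 2 + 3 - 1) = min(7, 4) = 4.
Compute A + B mod 7 directly:
a = 2: 2+0=2, 2+2=4, 2+3=5
a = 6: 6+0=6, 6+2=1, 6+3=2
A + B = {1, 2, 4, 5, 6}, so |A + B| = 5.
Verify: 5 ≥ 4? Yes ✓.

CD lower bound = 4, actual |A + B| = 5.


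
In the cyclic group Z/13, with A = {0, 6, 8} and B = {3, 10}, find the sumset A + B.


Work in Z/13Z: reduce every sum a + b modulo 13.
Enumerate all 6 pairs:
a = 0: 0+3=3, 0+10=10
a = 6: 6+3=9, 6+10=3
a = 8: 8+3=11, 8+10=5
Distinct residues collected: {3, 5, 9, 10, 11}
|A + B| = 5 (out of 13 total residues).

A + B = {3, 5, 9, 10, 11}


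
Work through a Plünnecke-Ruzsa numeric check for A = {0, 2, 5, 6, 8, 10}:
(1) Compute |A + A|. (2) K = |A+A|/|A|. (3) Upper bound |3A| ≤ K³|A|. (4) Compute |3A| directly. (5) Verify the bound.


|A| = 6.
Step 1: Compute A + A by enumerating all 36 pairs.
A + A = {0, 2, 4, 5, 6, 7, 8, 10, 11, 12, 13, 14, 15, 16, 18, 20}, so |A + A| = 16.
Step 2: Doubling constant K = |A + A|/|A| = 16/6 = 16/6 ≈ 2.6667.
Step 3: Plünnecke-Ruzsa gives |3A| ≤ K³·|A| = (2.6667)³ · 6 ≈ 113.7778.
Step 4: Compute 3A = A + A + A directly by enumerating all triples (a,b,c) ∈ A³; |3A| = 27.
Step 5: Check 27 ≤ 113.7778? Yes ✓.

K = 16/6, Plünnecke-Ruzsa bound K³|A| ≈ 113.7778, |3A| = 27, inequality holds.


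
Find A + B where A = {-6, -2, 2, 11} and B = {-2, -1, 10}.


A + B = {a + b : a ∈ A, b ∈ B}.
Enumerate all |A|·|B| = 4·3 = 12 pairs (a, b) and collect distinct sums.
a = -6: -6+-2=-8, -6+-1=-7, -6+10=4
a = -2: -2+-2=-4, -2+-1=-3, -2+10=8
a = 2: 2+-2=0, 2+-1=1, 2+10=12
a = 11: 11+-2=9, 11+-1=10, 11+10=21
Collecting distinct sums: A + B = {-8, -7, -4, -3, 0, 1, 4, 8, 9, 10, 12, 21}
|A + B| = 12

A + B = {-8, -7, -4, -3, 0, 1, 4, 8, 9, 10, 12, 21}


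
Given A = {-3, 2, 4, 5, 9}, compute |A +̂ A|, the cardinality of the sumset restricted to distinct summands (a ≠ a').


Restricted sumset: A +̂ A = {a + a' : a ∈ A, a' ∈ A, a ≠ a'}.
Equivalently, take A + A and drop any sum 2a that is achievable ONLY as a + a for a ∈ A (i.e. sums representable only with equal summands).
Enumerate pairs (a, a') with a < a' (symmetric, so each unordered pair gives one sum; this covers all a ≠ a'):
  -3 + 2 = -1
  -3 + 4 = 1
  -3 + 5 = 2
  -3 + 9 = 6
  2 + 4 = 6
  2 + 5 = 7
  2 + 9 = 11
  4 + 5 = 9
  4 + 9 = 13
  5 + 9 = 14
Collected distinct sums: {-1, 1, 2, 6, 7, 9, 11, 13, 14}
|A +̂ A| = 9
(Reference bound: |A +̂ A| ≥ 2|A| - 3 for |A| ≥ 2, with |A| = 5 giving ≥ 7.)

|A +̂ A| = 9


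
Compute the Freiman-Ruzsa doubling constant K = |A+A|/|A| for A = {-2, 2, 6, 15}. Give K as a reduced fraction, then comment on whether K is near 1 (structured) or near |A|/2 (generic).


|A| = 4.
Compute A + A by enumerating all 16 pairs.
A + A = {-4, 0, 4, 8, 12, 13, 17, 21, 30}, so |A + A| = 9.
K = |A + A| / |A| = 9/4 (already in lowest terms) ≈ 2.2500.
Reference: AP of size 4 gives K = 7/4 ≈ 1.7500; a fully generic set of size 4 gives K ≈ 2.5000.

|A| = 4, |A + A| = 9, K = 9/4.


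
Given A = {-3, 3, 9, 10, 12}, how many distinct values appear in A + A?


A + A = {a + a' : a, a' ∈ A}; |A| = 5.
General bounds: 2|A| - 1 ≤ |A + A| ≤ |A|(|A|+1)/2, i.e. 9 ≤ |A + A| ≤ 15.
Lower bound 2|A|-1 is attained iff A is an arithmetic progression.
Enumerate sums a + a' for a ≤ a' (symmetric, so this suffices):
a = -3: -3+-3=-6, -3+3=0, -3+9=6, -3+10=7, -3+12=9
a = 3: 3+3=6, 3+9=12, 3+10=13, 3+12=15
a = 9: 9+9=18, 9+10=19, 9+12=21
a = 10: 10+10=20, 10+12=22
a = 12: 12+12=24
Distinct sums: {-6, 0, 6, 7, 9, 12, 13, 15, 18, 19, 20, 21, 22, 24}
|A + A| = 14

|A + A| = 14


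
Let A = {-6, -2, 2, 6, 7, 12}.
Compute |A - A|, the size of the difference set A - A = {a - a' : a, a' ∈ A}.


A - A = {a - a' : a, a' ∈ A}; |A| = 6.
Bounds: 2|A|-1 ≤ |A - A| ≤ |A|² - |A| + 1, i.e. 11 ≤ |A - A| ≤ 31.
Note: 0 ∈ A - A always (from a - a). The set is symmetric: if d ∈ A - A then -d ∈ A - A.
Enumerate nonzero differences d = a - a' with a > a' (then include -d):
Positive differences: {1, 4, 5, 6, 8, 9, 10, 12, 13, 14, 18}
Full difference set: {0} ∪ (positive diffs) ∪ (negative diffs).
|A - A| = 1 + 2·11 = 23 (matches direct enumeration: 23).

|A - A| = 23


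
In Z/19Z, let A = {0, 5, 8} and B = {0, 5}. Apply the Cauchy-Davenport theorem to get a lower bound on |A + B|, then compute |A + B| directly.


Cauchy-Davenport: |A + B| ≥ min(p, |A| + |B| - 1) for A, B nonempty in Z/pZ.
|A| = 3, |B| = 2, p = 19.
CD lower bound = min(19, 3 + 2 - 1) = min(19, 4) = 4.
Compute A + B mod 19 directly:
a = 0: 0+0=0, 0+5=5
a = 5: 5+0=5, 5+5=10
a = 8: 8+0=8, 8+5=13
A + B = {0, 5, 8, 10, 13}, so |A + B| = 5.
Verify: 5 ≥ 4? Yes ✓.

CD lower bound = 4, actual |A + B| = 5.


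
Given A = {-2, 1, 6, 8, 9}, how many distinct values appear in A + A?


A + A = {a + a' : a, a' ∈ A}; |A| = 5.
General bounds: 2|A| - 1 ≤ |A + A| ≤ |A|(|A|+1)/2, i.e. 9 ≤ |A + A| ≤ 15.
Lower bound 2|A|-1 is attained iff A is an arithmetic progression.
Enumerate sums a + a' for a ≤ a' (symmetric, so this suffices):
a = -2: -2+-2=-4, -2+1=-1, -2+6=4, -2+8=6, -2+9=7
a = 1: 1+1=2, 1+6=7, 1+8=9, 1+9=10
a = 6: 6+6=12, 6+8=14, 6+9=15
a = 8: 8+8=16, 8+9=17
a = 9: 9+9=18
Distinct sums: {-4, -1, 2, 4, 6, 7, 9, 10, 12, 14, 15, 16, 17, 18}
|A + A| = 14

|A + A| = 14


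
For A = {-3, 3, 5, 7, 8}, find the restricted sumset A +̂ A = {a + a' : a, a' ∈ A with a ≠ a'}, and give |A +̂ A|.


Restricted sumset: A +̂ A = {a + a' : a ∈ A, a' ∈ A, a ≠ a'}.
Equivalently, take A + A and drop any sum 2a that is achievable ONLY as a + a for a ∈ A (i.e. sums representable only with equal summands).
Enumerate pairs (a, a') with a < a' (symmetric, so each unordered pair gives one sum; this covers all a ≠ a'):
  -3 + 3 = 0
  -3 + 5 = 2
  -3 + 7 = 4
  -3 + 8 = 5
  3 + 5 = 8
  3 + 7 = 10
  3 + 8 = 11
  5 + 7 = 12
  5 + 8 = 13
  7 + 8 = 15
Collected distinct sums: {0, 2, 4, 5, 8, 10, 11, 12, 13, 15}
|A +̂ A| = 10
(Reference bound: |A +̂ A| ≥ 2|A| - 3 for |A| ≥ 2, with |A| = 5 giving ≥ 7.)

|A +̂ A| = 10


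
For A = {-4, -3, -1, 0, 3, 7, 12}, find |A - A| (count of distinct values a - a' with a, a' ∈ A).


A - A = {a - a' : a, a' ∈ A}; |A| = 7.
Bounds: 2|A|-1 ≤ |A - A| ≤ |A|² - |A| + 1, i.e. 13 ≤ |A - A| ≤ 43.
Note: 0 ∈ A - A always (from a - a). The set is symmetric: if d ∈ A - A then -d ∈ A - A.
Enumerate nonzero differences d = a - a' with a > a' (then include -d):
Positive differences: {1, 2, 3, 4, 5, 6, 7, 8, 9, 10, 11, 12, 13, 15, 16}
Full difference set: {0} ∪ (positive diffs) ∪ (negative diffs).
|A - A| = 1 + 2·15 = 31 (matches direct enumeration: 31).

|A - A| = 31


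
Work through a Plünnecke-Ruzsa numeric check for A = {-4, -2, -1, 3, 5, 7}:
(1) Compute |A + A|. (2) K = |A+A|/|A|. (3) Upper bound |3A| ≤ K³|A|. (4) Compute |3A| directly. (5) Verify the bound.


|A| = 6.
Step 1: Compute A + A by enumerating all 36 pairs.
A + A = {-8, -6, -5, -4, -3, -2, -1, 1, 2, 3, 4, 5, 6, 8, 10, 12, 14}, so |A + A| = 17.
Step 2: Doubling constant K = |A + A|/|A| = 17/6 = 17/6 ≈ 2.8333.
Step 3: Plünnecke-Ruzsa gives |3A| ≤ K³·|A| = (2.8333)³ · 6 ≈ 136.4722.
Step 4: Compute 3A = A + A + A directly by enumerating all triples (a,b,c) ∈ A³; |3A| = 29.
Step 5: Check 29 ≤ 136.4722? Yes ✓.

K = 17/6, Plünnecke-Ruzsa bound K³|A| ≈ 136.4722, |3A| = 29, inequality holds.


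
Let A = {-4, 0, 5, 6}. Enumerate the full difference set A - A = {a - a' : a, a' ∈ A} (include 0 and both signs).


A - A = {a - a' : a, a' ∈ A}.
Compute a - a' for each ordered pair (a, a'):
a = -4: -4--4=0, -4-0=-4, -4-5=-9, -4-6=-10
a = 0: 0--4=4, 0-0=0, 0-5=-5, 0-6=-6
a = 5: 5--4=9, 5-0=5, 5-5=0, 5-6=-1
a = 6: 6--4=10, 6-0=6, 6-5=1, 6-6=0
Collecting distinct values (and noting 0 appears from a-a):
A - A = {-10, -9, -6, -5, -4, -1, 0, 1, 4, 5, 6, 9, 10}
|A - A| = 13

A - A = {-10, -9, -6, -5, -4, -1, 0, 1, 4, 5, 6, 9, 10}


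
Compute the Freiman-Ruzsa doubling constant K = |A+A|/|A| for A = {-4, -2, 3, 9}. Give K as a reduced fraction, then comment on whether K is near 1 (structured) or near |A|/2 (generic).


|A| = 4.
Compute A + A by enumerating all 16 pairs.
A + A = {-8, -6, -4, -1, 1, 5, 6, 7, 12, 18}, so |A + A| = 10.
K = |A + A| / |A| = 10/4 = 5/2 ≈ 2.5000.
Reference: AP of size 4 gives K = 7/4 ≈ 1.7500; a fully generic set of size 4 gives K ≈ 2.5000.

|A| = 4, |A + A| = 10, K = 10/4 = 5/2.


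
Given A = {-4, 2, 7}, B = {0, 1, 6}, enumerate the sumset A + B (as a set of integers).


A + B = {a + b : a ∈ A, b ∈ B}.
Enumerate all |A|·|B| = 3·3 = 9 pairs (a, b) and collect distinct sums.
a = -4: -4+0=-4, -4+1=-3, -4+6=2
a = 2: 2+0=2, 2+1=3, 2+6=8
a = 7: 7+0=7, 7+1=8, 7+6=13
Collecting distinct sums: A + B = {-4, -3, 2, 3, 7, 8, 13}
|A + B| = 7

A + B = {-4, -3, 2, 3, 7, 8, 13}


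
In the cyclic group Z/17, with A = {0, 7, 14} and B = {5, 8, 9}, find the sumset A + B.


Work in Z/17Z: reduce every sum a + b modulo 17.
Enumerate all 9 pairs:
a = 0: 0+5=5, 0+8=8, 0+9=9
a = 7: 7+5=12, 7+8=15, 7+9=16
a = 14: 14+5=2, 14+8=5, 14+9=6
Distinct residues collected: {2, 5, 6, 8, 9, 12, 15, 16}
|A + B| = 8 (out of 17 total residues).

A + B = {2, 5, 6, 8, 9, 12, 15, 16}


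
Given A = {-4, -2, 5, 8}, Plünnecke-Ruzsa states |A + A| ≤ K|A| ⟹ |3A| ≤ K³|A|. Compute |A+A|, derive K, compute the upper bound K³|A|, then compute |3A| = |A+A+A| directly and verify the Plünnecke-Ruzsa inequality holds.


|A| = 4.
Step 1: Compute A + A by enumerating all 16 pairs.
A + A = {-8, -6, -4, 1, 3, 4, 6, 10, 13, 16}, so |A + A| = 10.
Step 2: Doubling constant K = |A + A|/|A| = 10/4 = 10/4 ≈ 2.5000.
Step 3: Plünnecke-Ruzsa gives |3A| ≤ K³·|A| = (2.5000)³ · 4 ≈ 62.5000.
Step 4: Compute 3A = A + A + A directly by enumerating all triples (a,b,c) ∈ A³; |3A| = 20.
Step 5: Check 20 ≤ 62.5000? Yes ✓.

K = 10/4, Plünnecke-Ruzsa bound K³|A| ≈ 62.5000, |3A| = 20, inequality holds.


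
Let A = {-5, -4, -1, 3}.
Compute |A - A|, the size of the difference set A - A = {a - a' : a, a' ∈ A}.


A - A = {a - a' : a, a' ∈ A}; |A| = 4.
Bounds: 2|A|-1 ≤ |A - A| ≤ |A|² - |A| + 1, i.e. 7 ≤ |A - A| ≤ 13.
Note: 0 ∈ A - A always (from a - a). The set is symmetric: if d ∈ A - A then -d ∈ A - A.
Enumerate nonzero differences d = a - a' with a > a' (then include -d):
Positive differences: {1, 3, 4, 7, 8}
Full difference set: {0} ∪ (positive diffs) ∪ (negative diffs).
|A - A| = 1 + 2·5 = 11 (matches direct enumeration: 11).

|A - A| = 11


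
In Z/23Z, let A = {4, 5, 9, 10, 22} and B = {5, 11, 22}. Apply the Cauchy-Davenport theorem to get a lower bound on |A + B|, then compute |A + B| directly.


Cauchy-Davenport: |A + B| ≥ min(p, |A| + |B| - 1) for A, B nonempty in Z/pZ.
|A| = 5, |B| = 3, p = 23.
CD lower bound = min(23, 5 + 3 - 1) = min(23, 7) = 7.
Compute A + B mod 23 directly:
a = 4: 4+5=9, 4+11=15, 4+22=3
a = 5: 5+5=10, 5+11=16, 5+22=4
a = 9: 9+5=14, 9+11=20, 9+22=8
a = 10: 10+5=15, 10+11=21, 10+22=9
a = 22: 22+5=4, 22+11=10, 22+22=21
A + B = {3, 4, 8, 9, 10, 14, 15, 16, 20, 21}, so |A + B| = 10.
Verify: 10 ≥ 7? Yes ✓.

CD lower bound = 7, actual |A + B| = 10.


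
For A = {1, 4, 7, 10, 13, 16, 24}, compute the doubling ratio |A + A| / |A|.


|A| = 7.
Compute A + A by enumerating all 49 pairs.
A + A = {2, 5, 8, 11, 14, 17, 20, 23, 25, 26, 28, 29, 31, 32, 34, 37, 40, 48}, so |A + A| = 18.
K = |A + A| / |A| = 18/7 (already in lowest terms) ≈ 2.5714.
Reference: AP of size 7 gives K = 13/7 ≈ 1.8571; a fully generic set of size 7 gives K ≈ 4.0000.

|A| = 7, |A + A| = 18, K = 18/7.


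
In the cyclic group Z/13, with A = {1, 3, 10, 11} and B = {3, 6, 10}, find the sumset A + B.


Work in Z/13Z: reduce every sum a + b modulo 13.
Enumerate all 12 pairs:
a = 1: 1+3=4, 1+6=7, 1+10=11
a = 3: 3+3=6, 3+6=9, 3+10=0
a = 10: 10+3=0, 10+6=3, 10+10=7
a = 11: 11+3=1, 11+6=4, 11+10=8
Distinct residues collected: {0, 1, 3, 4, 6, 7, 8, 9, 11}
|A + B| = 9 (out of 13 total residues).

A + B = {0, 1, 3, 4, 6, 7, 8, 9, 11}


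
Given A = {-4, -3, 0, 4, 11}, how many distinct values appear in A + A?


A + A = {a + a' : a, a' ∈ A}; |A| = 5.
General bounds: 2|A| - 1 ≤ |A + A| ≤ |A|(|A|+1)/2, i.e. 9 ≤ |A + A| ≤ 15.
Lower bound 2|A|-1 is attained iff A is an arithmetic progression.
Enumerate sums a + a' for a ≤ a' (symmetric, so this suffices):
a = -4: -4+-4=-8, -4+-3=-7, -4+0=-4, -4+4=0, -4+11=7
a = -3: -3+-3=-6, -3+0=-3, -3+4=1, -3+11=8
a = 0: 0+0=0, 0+4=4, 0+11=11
a = 4: 4+4=8, 4+11=15
a = 11: 11+11=22
Distinct sums: {-8, -7, -6, -4, -3, 0, 1, 4, 7, 8, 11, 15, 22}
|A + A| = 13

|A + A| = 13
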